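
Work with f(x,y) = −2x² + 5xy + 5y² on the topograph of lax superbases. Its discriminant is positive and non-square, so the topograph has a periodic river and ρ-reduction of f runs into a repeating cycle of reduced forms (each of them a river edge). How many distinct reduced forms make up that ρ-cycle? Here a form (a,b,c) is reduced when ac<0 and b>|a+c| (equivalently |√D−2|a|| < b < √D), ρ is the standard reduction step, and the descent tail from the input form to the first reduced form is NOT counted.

D = 65, ⌊√D⌋ = 8
river: ρ → (5,5,-2)
river: ρ → (-2,7,2)
river: ρ → (2,5,-5)
river: ρ → (-5,5,2)
river: ρ → (2,7,-2)
river: ρ → (-2,5,5)
ρ-cycle length = 6 (tail of 0 descent steps not counted)

6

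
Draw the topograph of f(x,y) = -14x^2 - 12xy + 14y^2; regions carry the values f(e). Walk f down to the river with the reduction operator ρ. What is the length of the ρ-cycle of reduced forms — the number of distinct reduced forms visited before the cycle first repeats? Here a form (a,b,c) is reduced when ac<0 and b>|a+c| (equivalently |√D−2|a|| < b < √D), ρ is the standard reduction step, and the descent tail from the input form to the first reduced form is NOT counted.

D = 928, ⌊√D⌋ = 30
descent: ρ → (14,12,-14)  [lands on river]
river: ρ → (-14,16,12)
river: ρ → (12,8,-18)
river: ρ → (-18,28,2)
river: ρ → (2,28,-18)
river: ρ → (-18,8,12)
river: ρ → (12,16,-14)
river: ρ → (-14,12,14)
river: ρ → (14,16,-12)
river: ρ → (-12,8,18)
river: ρ → (18,28,-2)
river: ρ → (-2,28,18)
river: ρ → (18,8,-12)
river: ρ → (-12,16,14)
ρ-cycle length = 14 (tail of 1 descent step not counted)

14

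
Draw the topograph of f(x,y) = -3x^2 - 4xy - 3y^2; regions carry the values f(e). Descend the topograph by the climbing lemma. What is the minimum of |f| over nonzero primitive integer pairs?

translate: b→-2 (≡4 mod 6), so (3,4,3)→(3,-2,2)
flip: (3,-2,2)→(2,2,3)
reduced (well bottom): (2,2,3) with a≤c, −a<b≤a
well minimum |f| = |-2| = 2 (negative-definite)

2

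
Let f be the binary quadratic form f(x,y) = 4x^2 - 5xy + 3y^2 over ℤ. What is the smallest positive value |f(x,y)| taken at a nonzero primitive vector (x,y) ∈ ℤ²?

translate: b→3 (≡-5 mod 8), so (4,-5,3)→(4,3,2)
flip: (4,3,2)→(2,-3,4)
translate: b→1 (≡-3 mod 4), so (2,-3,4)→(2,1,3)
reduced (well bottom): (2,1,3) with a≤c, −a<b≤a
well minimum = a = 2

2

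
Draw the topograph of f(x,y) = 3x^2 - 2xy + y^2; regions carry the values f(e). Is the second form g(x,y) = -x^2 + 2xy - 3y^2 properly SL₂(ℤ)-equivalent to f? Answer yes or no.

D₁ = -8, D₂ = -8
f: flip: (3,-2,1)→(1,2,3)
f: translate: b→0 (≡2 mod 2), so (1,2,3)→(1,0,2)
f: reduced (well bottom): (1,0,2) with a≤c, −a<b≤a
g is negative-definite; reduce −g:
−g: translate: b→0 (≡-2 mod 2), so (1,-2,3)→(1,0,2)
−g: reduced (well bottom): (1,0,2) with a≤c, −a<b≤a
flip sign back: reduced form of g is (-1,0,-2)
reduced forms (1, 0, 2) vs (-1, 0, -2) ⇒ inequivalent

no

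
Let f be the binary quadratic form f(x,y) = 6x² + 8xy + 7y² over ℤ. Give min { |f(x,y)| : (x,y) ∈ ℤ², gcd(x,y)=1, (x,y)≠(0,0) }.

translate: b→-4 (≡8 mod 12), so (6,8,7)→(6,-4,5)
flip: (6,-4,5)→(5,4,6)
reduced (well bottom): (5,4,6) with a≤c, −a<b≤a
well minimum = a = 5

5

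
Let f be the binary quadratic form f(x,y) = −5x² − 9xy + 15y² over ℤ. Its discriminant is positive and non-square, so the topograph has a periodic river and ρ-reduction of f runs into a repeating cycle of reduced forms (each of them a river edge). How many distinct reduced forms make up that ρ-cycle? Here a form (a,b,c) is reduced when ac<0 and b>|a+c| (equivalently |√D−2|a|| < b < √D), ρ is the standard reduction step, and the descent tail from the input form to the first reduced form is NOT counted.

D = 381, ⌊√D⌋ = 19
descent: ρ → (15,9,-5)
descent: ρ → (-5,11,13)  [lands on river]
river: ρ → (13,15,-3)
river: ρ → (-3,15,13)
river: ρ → (13,11,-5)
river: ρ → (-5,19,1)
river: ρ → (1,19,-5)
ρ-cycle length = 6 (tail of 2 descent steps not counted)

6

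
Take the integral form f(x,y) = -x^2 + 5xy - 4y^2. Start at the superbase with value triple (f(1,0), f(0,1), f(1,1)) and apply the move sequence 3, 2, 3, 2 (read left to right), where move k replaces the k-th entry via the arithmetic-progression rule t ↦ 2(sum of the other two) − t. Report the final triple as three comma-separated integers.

start (-1,-4,0) = (f(1,0),f(0,1),f(1,1))
replace slot 3: 2·((-1)+(-4)) − 0 = -10 → (-1,-4,-10)
replace slot 2: 2·((-1)+(-10)) − (-4) = -18 → (-1,-18,-10)
replace slot 3: 2·((-1)+(-18)) − (-10) = -28 → (-1,-18,-28)
replace slot 2: 2·((-1)+(-28)) − (-18) = -40 → (-1,-40,-28)

-1,-40,-28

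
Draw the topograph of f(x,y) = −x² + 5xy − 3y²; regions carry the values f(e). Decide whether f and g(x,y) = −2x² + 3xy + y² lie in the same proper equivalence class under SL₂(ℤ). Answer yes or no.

D₁ = 13, D₂ = 17
discriminants differ ⇒ not SL₂(ℤ)-equivalent

no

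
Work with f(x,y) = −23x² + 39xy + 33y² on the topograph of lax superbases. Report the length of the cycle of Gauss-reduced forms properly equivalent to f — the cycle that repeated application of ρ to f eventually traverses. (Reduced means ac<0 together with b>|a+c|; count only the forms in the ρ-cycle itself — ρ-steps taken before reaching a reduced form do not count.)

D = 4557, ⌊√D⌋ = 67
river: ρ → (33,27,-29)
river: ρ → (-29,31,31)
river: ρ → (31,31,-29)
river: ρ → (-29,27,33)
river: ρ → (33,39,-23)
river: ρ → (-23,53,19)
river: ρ → (19,61,-11)
river: ρ → (-11,49,49)
river: ρ → (49,49,-11)
river: ρ → (-11,61,19)
river: ρ → (19,53,-23)
river: ρ → (-23,39,33)
ρ-cycle length = 12 (tail of 0 descent steps not counted)

12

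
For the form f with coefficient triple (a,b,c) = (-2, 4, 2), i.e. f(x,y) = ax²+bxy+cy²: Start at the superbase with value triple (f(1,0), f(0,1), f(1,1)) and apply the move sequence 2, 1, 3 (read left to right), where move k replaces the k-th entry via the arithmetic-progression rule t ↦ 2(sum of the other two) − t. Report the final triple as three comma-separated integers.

start (-2,2,4) = (f(1,0),f(0,1),f(1,1))
replace slot 2: 2·((-2)+4) − 2 = 2 → (-2,2,4)
replace slot 1: 2·(2+4) − (-2) = 14 → (14,2,4)
replace slot 3: 2·(14+2) − 4 = 28 → (14,2,28)

14,2,28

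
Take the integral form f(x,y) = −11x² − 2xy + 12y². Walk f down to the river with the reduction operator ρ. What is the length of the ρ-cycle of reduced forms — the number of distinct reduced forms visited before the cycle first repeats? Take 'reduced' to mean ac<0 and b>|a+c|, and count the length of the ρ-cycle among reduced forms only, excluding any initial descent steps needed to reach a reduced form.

D = 532, ⌊√D⌋ = 23
descent: ρ → (12,2,-11)  [lands on river]
river: ρ → (-11,20,3)
river: ρ → (3,22,-4)
river: ρ → (-4,18,13)
river: ρ → (13,8,-9)
river: ρ → (-9,10,12)
river: ρ → (12,14,-7)
river: ρ → (-7,14,12)
river: ρ → (12,10,-9)
river: ρ → (-9,8,13)
river: ρ → (13,18,-4)
river: ρ → (-4,22,3)
river: ρ → (3,20,-11)
river: ρ → (-11,2,12)
river: ρ → (12,22,-1)
river: ρ → (-1,22,12)
ρ-cycle length = 16 (tail of 1 descent step not counted)

16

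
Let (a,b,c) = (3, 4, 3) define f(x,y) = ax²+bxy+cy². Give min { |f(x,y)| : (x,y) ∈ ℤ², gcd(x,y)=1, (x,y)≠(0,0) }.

translate: b→-2 (≡4 mod 6), so (3,4,3)→(3,-2,2)
flip: (3,-2,2)→(2,2,3)
reduced (well bottom): (2,2,3) with a≤c, −a<b≤a
well minimum = a = 2

2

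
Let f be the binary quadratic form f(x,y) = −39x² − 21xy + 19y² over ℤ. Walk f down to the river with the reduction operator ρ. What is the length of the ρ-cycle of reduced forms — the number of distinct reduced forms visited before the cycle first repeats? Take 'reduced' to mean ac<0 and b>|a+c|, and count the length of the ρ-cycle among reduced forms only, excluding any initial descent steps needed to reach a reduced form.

D = 3405, ⌊√D⌋ = 58
descent: ρ → (19,21,-39)  [lands on river]
river: ρ → (-39,57,1)
river: ρ → (1,57,-39)
river: ρ → (-39,21,19)
river: ρ → (19,55,-5)
river: ρ → (-5,55,19)
ρ-cycle length = 6 (tail of 1 descent step not counted)

6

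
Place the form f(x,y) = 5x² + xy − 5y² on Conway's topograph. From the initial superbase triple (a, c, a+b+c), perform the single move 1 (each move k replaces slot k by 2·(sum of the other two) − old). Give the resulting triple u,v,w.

start (5,-5,1) = (f(1,0),f(0,1),f(1,1))
replace slot 1: 2·((-5)+1) − 5 = -13 → (-13,-5,1)

-13,-5,1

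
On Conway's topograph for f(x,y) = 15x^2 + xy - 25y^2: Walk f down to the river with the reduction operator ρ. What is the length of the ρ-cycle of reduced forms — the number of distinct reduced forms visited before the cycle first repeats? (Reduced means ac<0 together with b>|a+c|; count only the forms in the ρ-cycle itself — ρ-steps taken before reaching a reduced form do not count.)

D = 1501, ⌊√D⌋ = 38
descent: ρ → (-25,-1,15)
descent: ρ → (15,31,-9)  [lands on river]
river: ρ → (-9,23,27)
river: ρ → (27,31,-5)
river: ρ → (-5,29,33)
river: ρ → (33,37,-1)
river: ρ → (-1,37,33)
river: ρ → (33,29,-5)
river: ρ → (-5,31,27)
river: ρ → (27,23,-9)
river: ρ → (-9,31,15)
river: ρ → (15,29,-11)
river: ρ → (-11,37,3)
river: ρ → (3,35,-23)
river: ρ → (-23,11,15)
river: ρ → (15,19,-19)
river: ρ → (-19,19,15)
river: ρ → (15,11,-23)
river: ρ → (-23,35,3)
river: ρ → (3,37,-11)
river: ρ → (-11,29,15)
ρ-cycle length = 20 (tail of 2 descent steps not counted)

20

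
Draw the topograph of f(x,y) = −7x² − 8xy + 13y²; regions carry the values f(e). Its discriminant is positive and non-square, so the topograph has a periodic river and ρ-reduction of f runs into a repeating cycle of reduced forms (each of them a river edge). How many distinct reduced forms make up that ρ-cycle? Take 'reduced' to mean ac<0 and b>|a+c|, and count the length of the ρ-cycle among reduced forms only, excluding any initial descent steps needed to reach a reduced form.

D = 428, ⌊√D⌋ = 20
descent: ρ → (13,8,-7)  [lands on river]
river: ρ → (-7,20,1)
river: ρ → (1,20,-7)
river: ρ → (-7,8,13)
river: ρ → (13,18,-2)
river: ρ → (-2,18,13)
ρ-cycle length = 6 (tail of 1 descent step not counted)

6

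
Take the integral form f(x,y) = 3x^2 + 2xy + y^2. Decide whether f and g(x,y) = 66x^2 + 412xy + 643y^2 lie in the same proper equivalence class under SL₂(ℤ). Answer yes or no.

D₁ = -8, D₂ = -8
f: flip: (3,2,1)→(1,-2,3)
f: translate: b→0 (≡-2 mod 2), so (1,-2,3)→(1,0,2)
f: reduced (well bottom): (1,0,2) with a≤c, −a<b≤a
g: translate: b→16 (≡412 mod 132), so (66,412,643)→(66,16,1)
g: flip: (66,16,1)→(1,-16,66)
g: translate: b→0 (≡-16 mod 2), so (1,-16,66)→(1,0,2)
g: reduced (well bottom): (1,0,2) with a≤c, −a<b≤a
reduced forms (1, 0, 2) vs (1, 0, 2) ⇒ equivalent

yes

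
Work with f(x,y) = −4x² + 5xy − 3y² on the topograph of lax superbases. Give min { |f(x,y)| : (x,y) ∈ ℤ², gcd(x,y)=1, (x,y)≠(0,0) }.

translate: b→3 (≡-5 mod 8), so (4,-5,3)→(4,3,2)
flip: (4,3,2)→(2,-3,4)
translate: b→1 (≡-3 mod 4), so (2,-3,4)→(2,1,3)
reduced (well bottom): (2,1,3) with a≤c, −a<b≤a
well minimum |f| = |-2| = 2 (negative-definite)

2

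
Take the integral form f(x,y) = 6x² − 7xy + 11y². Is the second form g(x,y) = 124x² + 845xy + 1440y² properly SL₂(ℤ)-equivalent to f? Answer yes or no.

D₁ = -215, D₂ = -215
f: translate: b→5 (≡-7 mod 12), so (6,-7,11)→(6,5,10)
f: reduced (well bottom): (6,5,10) with a≤c, −a<b≤a
g: translate: b→101 (≡845 mod 248), so (124,845,1440)→(124,101,21)
g: flip: (124,101,21)→(21,-101,124)
g: translate: b→-17 (≡-101 mod 42), so (21,-101,124)→(21,-17,6)
g: flip: (21,-17,6)→(6,17,21)
g: translate: b→5 (≡17 mod 12), so (6,17,21)→(6,5,10)
g: reduced (well bottom): (6,5,10) with a≤c, −a<b≤a
reduced forms (6, 5, 10) vs (6, 5, 10) ⇒ equivalent

yes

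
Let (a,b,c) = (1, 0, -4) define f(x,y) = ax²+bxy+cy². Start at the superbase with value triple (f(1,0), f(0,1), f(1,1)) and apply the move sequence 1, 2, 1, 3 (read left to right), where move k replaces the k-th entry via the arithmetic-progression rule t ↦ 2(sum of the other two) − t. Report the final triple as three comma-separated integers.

start (1,-4,-3) = (f(1,0),f(0,1),f(1,1))
replace slot 1: 2·((-4)+(-3)) − 1 = -15 → (-15,-4,-3)
replace slot 2: 2·((-15)+(-3)) − (-4) = -32 → (-15,-32,-3)
replace slot 1: 2·((-32)+(-3)) − (-15) = -55 → (-55,-32,-3)
replace slot 3: 2·((-55)+(-32)) − (-3) = -171 → (-55,-32,-171)

-55,-32,-171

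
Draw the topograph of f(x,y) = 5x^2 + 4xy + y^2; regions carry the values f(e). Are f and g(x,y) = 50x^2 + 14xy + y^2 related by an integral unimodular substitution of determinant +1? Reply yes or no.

D₁ = -4, D₂ = -4
f: flip: (5,4,1)→(1,-4,5)
f: translate: b→0 (≡-4 mod 2), so (1,-4,5)→(1,0,1)
f: reduced (well bottom): (1,0,1) with a≤c, −a<b≤a
g: flip: (50,14,1)→(1,-14,50)
g: translate: b→0 (≡-14 mod 2), so (1,-14,50)→(1,0,1)
g: reduced (well bottom): (1,0,1) with a≤c, −a<b≤a
reduced forms (1, 0, 1) vs (1, 0, 1) ⇒ equivalent

yes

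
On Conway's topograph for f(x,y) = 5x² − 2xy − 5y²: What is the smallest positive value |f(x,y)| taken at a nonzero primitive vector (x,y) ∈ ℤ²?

descent: ρ → (-5,2,5)  [lands on river]
river: ρ → (5,8,-2)
river: ρ → (-2,8,5)
river: ρ → (5,2,-5)
river: ρ → (-5,8,2)
river: ρ → (2,8,-5)
closes: descent 1, river 6
min |a| on river = 2

2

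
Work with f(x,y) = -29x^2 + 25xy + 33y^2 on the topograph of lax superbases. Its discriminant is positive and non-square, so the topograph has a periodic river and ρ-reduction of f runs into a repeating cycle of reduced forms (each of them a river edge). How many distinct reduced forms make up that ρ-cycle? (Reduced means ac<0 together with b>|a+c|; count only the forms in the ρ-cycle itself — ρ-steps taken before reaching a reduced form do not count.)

D = 4453, ⌊√D⌋ = 66
river: ρ → (33,41,-21)
river: ρ → (-21,43,31)
river: ρ → (31,19,-33)
river: ρ → (-33,47,17)
river: ρ → (17,55,-21)
river: ρ → (-21,29,43)
river: ρ → (43,57,-7)
river: ρ → (-7,55,51)
river: ρ → (51,47,-11)
river: ρ → (-11,63,11)
river: ρ → (11,47,-51)
river: ρ → (-51,55,7)
river: ρ → (7,57,-43)
river: ρ → (-43,29,21)
river: ρ → (21,55,-17)
river: ρ → (-17,47,33)
river: ρ → (33,19,-31)
river: ρ → (-31,43,21)
river: ρ → (21,41,-33)
river: ρ → (-33,25,29)
river: ρ → (29,33,-29)
river: ρ → (-29,25,33)
ρ-cycle length = 22 (tail of 0 descent steps not counted)

22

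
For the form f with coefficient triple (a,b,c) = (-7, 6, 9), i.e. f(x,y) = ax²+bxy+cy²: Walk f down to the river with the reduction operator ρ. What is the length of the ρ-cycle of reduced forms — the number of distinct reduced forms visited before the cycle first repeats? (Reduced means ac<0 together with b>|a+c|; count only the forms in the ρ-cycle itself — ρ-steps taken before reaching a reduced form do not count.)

D = 288, ⌊√D⌋ = 16
river: ρ → (9,12,-4)
river: ρ → (-4,12,9)
river: ρ → (9,6,-7)
river: ρ → (-7,8,8)
river: ρ → (8,8,-7)
river: ρ → (-7,6,9)
ρ-cycle length = 6 (tail of 0 descent steps not counted)

6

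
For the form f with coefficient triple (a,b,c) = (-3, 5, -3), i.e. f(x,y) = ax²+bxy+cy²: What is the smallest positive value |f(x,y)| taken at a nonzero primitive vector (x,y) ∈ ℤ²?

translate: b→1 (≡-5 mod 6), so (3,-5,3)→(3,1,1)
flip: (3,1,1)→(1,-1,3)
translate: b→1 (≡-1 mod 2), so (1,-1,3)→(1,1,3)
reduced (well bottom): (1,1,3) with a≤c, −a<b≤a
well minimum |f| = |-1| = 1 (negative-definite)

1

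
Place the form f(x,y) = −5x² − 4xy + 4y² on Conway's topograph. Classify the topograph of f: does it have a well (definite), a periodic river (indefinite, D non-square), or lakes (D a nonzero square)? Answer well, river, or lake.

D = b²−4ac = (-4)² − 4·(-5)·4 = 96
D > 0 non-square ⇒ indefinite ⇒ periodic river

river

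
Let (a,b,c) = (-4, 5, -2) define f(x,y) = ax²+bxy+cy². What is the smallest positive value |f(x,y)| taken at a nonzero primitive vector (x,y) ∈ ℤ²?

translate: b→3 (≡-5 mod 8), so (4,-5,2)→(4,3,1)
flip: (4,3,1)→(1,-3,4)
translate: b→1 (≡-3 mod 2), so (1,-3,4)→(1,1,2)
reduced (well bottom): (1,1,2) with a≤c, −a<b≤a
well minimum |f| = |-1| = 1 (negative-definite)

1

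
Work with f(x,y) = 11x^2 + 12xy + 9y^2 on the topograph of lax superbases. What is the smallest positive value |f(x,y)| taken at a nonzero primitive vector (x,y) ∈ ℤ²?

translate: b→-10 (≡12 mod 22), so (11,12,9)→(11,-10,8)
flip: (11,-10,8)→(8,10,11)
translate: b→-6 (≡10 mod 16), so (8,10,11)→(8,-6,9)
reduced (well bottom): (8,-6,9) with a≤c, −a<b≤a
well minimum = a = 8

8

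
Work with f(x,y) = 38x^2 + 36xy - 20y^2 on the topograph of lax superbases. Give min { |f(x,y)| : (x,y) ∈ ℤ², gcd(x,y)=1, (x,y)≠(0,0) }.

river: ρ → (-20,44,30)
river: ρ → (30,16,-34)
river: ρ → (-34,52,12)
river: ρ → (12,44,-50)
river: ρ → (-50,56,6)
river: ρ → (6,64,-10)
river: ρ → (-10,56,30)
river: ρ → (30,64,-2)
river: ρ → (-2,64,30)
river: ρ → (30,56,-10)
river: ρ → (-10,64,6)
river: ρ → (6,56,-50)
river: ρ → (-50,44,12)
river: ρ → (12,52,-34)
river: ρ → (-34,16,30)
river: ρ → (30,44,-20)
river: ρ → (-20,36,38)
river: ρ → (38,40,-18)
river: ρ → (-18,32,46)
river: ρ → (46,60,-4)
river: ρ → (-4,60,46)
river: ρ → (46,32,-18)
river: ρ → (-18,40,38)
river: ρ → (38,36,-20)
closes: descent 0, river 24
min |a| on river = 2

2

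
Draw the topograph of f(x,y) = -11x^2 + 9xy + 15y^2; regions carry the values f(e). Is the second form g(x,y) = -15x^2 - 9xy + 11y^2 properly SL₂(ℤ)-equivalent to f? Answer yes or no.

D₁ = 741, D₂ = 741
river cycle of f (length 8): (15, 21, -5), (-5, 19, 19), (19, 19, -5), (-5, 21, 15), (15, 9, -11), (-11, 13, 13), (13, 13, -11), (-11, 9, 15)
river cycle of g (length 8): (11, 9, -15), (-15, 21, 5), (5, 19, -19), (-19, 19, 5), (5, 21, -15), (-15, 9, 11), (11, 13, -13), (-13, 13, 11)
cycles differ ⇒ inequivalent

no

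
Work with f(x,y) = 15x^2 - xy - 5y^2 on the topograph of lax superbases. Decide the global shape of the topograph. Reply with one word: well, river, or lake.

D = b²−4ac = (-1)² − 4·15·(-5) = 301
D > 0 non-square ⇒ indefinite ⇒ periodic river

river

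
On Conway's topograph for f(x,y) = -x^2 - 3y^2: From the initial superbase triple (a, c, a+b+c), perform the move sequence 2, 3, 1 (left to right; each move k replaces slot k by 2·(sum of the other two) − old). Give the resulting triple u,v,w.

start (-1,-3,-4) = (f(1,0),f(0,1),f(1,1))
replace slot 2: 2·((-1)+(-4)) − (-3) = -7 → (-1,-7,-4)
replace slot 3: 2·((-1)+(-7)) − (-4) = -12 → (-1,-7,-12)
replace slot 1: 2·((-7)+(-12)) − (-1) = -37 → (-37,-7,-12)

-37,-7,-12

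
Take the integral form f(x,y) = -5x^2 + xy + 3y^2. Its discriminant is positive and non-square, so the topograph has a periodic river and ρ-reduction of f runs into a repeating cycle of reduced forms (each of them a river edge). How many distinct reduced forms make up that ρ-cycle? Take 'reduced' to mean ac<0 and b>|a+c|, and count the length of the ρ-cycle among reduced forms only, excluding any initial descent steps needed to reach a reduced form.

D = 61, ⌊√D⌋ = 7
descent: ρ → (3,5,-3)  [lands on river]
river: ρ → (-3,7,1)
river: ρ → (1,7,-3)
river: ρ → (-3,5,3)
river: ρ → (3,7,-1)
river: ρ → (-1,7,3)
ρ-cycle length = 6 (tail of 1 descent step not counted)

6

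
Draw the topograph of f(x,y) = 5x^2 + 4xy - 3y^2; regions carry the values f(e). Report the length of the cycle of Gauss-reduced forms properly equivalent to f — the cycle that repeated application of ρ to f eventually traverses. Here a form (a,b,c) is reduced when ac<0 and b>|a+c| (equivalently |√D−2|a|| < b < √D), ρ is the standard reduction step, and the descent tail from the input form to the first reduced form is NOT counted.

D = 76, ⌊√D⌋ = 8
river: ρ → (-3,8,1)
river: ρ → (1,8,-3)
river: ρ → (-3,4,5)
river: ρ → (5,6,-2)
river: ρ → (-2,6,5)
river: ρ → (5,4,-3)
ρ-cycle length = 6 (tail of 0 descent steps not counted)

6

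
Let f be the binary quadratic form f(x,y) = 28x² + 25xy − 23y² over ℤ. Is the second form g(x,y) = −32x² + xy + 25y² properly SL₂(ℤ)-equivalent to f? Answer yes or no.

D₁ = 3201, D₂ = 3201
river cycle of f (length 12): (-23, 21, 30), (30, 39, -14), (-14, 45, 21), (21, 39, -20), (-20, 41, 19), (19, 35, -26), (-26, 17, 28), (28, 39, -15), (-15, 51, 10), (10, 49, -20), … (2 more)
river cycle of g (length 8): (25, 49, -8), (-8, 47, 31), (31, 15, -24), (-24, 33, 22), (22, 55, -2), (-2, 53, 49), (49, 45, -6), (-6, 51, 25)
cycles differ ⇒ inequivalent

no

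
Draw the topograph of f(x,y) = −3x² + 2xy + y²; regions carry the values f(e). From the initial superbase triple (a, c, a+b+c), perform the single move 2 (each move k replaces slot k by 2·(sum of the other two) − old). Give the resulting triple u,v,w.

start (-3,1,0) = (f(1,0),f(0,1),f(1,1))
replace slot 2: 2·((-3)+0) − 1 = -7 → (-3,-7,0)

-3,-7,0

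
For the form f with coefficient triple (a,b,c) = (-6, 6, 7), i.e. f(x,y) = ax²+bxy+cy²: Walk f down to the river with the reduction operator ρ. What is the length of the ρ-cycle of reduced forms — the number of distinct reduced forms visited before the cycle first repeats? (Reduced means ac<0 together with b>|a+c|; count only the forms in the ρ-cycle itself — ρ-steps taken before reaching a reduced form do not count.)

D = 204, ⌊√D⌋ = 14
river: ρ → (7,8,-5)
river: ρ → (-5,12,3)
river: ρ → (3,12,-5)
river: ρ → (-5,8,7)
river: ρ → (7,6,-6)
river: ρ → (-6,6,7)
ρ-cycle length = 6 (tail of 0 descent steps not counted)

6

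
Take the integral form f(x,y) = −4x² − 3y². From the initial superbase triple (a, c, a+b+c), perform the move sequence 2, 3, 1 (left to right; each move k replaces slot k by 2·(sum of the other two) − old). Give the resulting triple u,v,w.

start (-4,-3,-7) = (f(1,0),f(0,1),f(1,1))
replace slot 2: 2·((-4)+(-7)) − (-3) = -19 → (-4,-19,-7)
replace slot 3: 2·((-4)+(-19)) − (-7) = -39 → (-4,-19,-39)
replace slot 1: 2·((-19)+(-39)) − (-4) = -112 → (-112,-19,-39)

-112,-19,-39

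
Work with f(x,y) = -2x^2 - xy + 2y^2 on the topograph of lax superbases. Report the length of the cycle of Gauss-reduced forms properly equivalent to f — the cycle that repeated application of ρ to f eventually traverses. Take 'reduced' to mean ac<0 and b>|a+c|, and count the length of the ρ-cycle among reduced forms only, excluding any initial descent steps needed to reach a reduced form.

D = 17, ⌊√D⌋ = 4
descent: ρ → (2,1,-2)  [lands on river]
river: ρ → (-2,3,1)
river: ρ → (1,3,-2)
river: ρ → (-2,1,2)
river: ρ → (2,3,-1)
river: ρ → (-1,3,2)
ρ-cycle length = 6 (tail of 1 descent step not counted)

6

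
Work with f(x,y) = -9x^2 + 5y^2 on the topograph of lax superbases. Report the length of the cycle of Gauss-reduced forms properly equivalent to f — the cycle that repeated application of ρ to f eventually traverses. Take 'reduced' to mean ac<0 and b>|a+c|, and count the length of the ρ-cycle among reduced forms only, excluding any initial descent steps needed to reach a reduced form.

D = 180, ⌊√D⌋ = 13
descent: ρ → (5,10,-4)  [lands on river]
river: ρ → (-4,6,9)
river: ρ → (9,12,-1)
river: ρ → (-1,12,9)
river: ρ → (9,6,-4)
river: ρ → (-4,10,5)
ρ-cycle length = 6 (tail of 1 descent step not counted)

6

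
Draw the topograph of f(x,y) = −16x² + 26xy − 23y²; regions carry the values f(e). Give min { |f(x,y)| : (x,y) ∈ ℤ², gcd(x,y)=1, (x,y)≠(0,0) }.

translate: b→6 (≡-26 mod 32), so (16,-26,23)→(16,6,13)
flip: (16,6,13)→(13,-6,16)
reduced (well bottom): (13,-6,16) with a≤c, −a<b≤a
well minimum |f| = |-13| = 13 (negative-definite)

13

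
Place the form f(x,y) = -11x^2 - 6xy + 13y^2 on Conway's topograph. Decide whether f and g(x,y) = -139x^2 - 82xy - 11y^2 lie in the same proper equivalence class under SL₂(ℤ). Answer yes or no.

D₁ = 608, D₂ = 608
river cycle of f (length 6): (13, 6, -11), (-11, 16, 8), (8, 16, -11), (-11, 6, 13), (13, 20, -4), (-4, 20, 13)
river cycle of g (length 6): (-11, 16, 8), (8, 16, -11), (-11, 6, 13), (13, 20, -4), (-4, 20, 13), (13, 6, -11)
cycles coincide ⇒ equivalent

yes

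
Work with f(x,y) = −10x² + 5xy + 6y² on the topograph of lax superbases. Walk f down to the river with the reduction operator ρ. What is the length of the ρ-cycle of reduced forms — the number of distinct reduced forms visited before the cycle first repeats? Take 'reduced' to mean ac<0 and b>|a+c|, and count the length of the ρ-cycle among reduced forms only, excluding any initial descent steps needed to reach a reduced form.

D = 265, ⌊√D⌋ = 16
river: ρ → (6,7,-9)
river: ρ → (-9,11,4)
river: ρ → (4,13,-6)
river: ρ → (-6,11,6)
river: ρ → (6,13,-4)
river: ρ → (-4,11,9)
river: ρ → (9,7,-6)
river: ρ → (-6,5,10)
river: ρ → (10,15,-1)
river: ρ → (-1,15,10)
river: ρ → (10,5,-6)
river: ρ → (-6,7,9)
river: ρ → (9,11,-4)
river: ρ → (-4,13,6)
river: ρ → (6,11,-6)
river: ρ → (-6,13,4)
river: ρ → (4,11,-9)
river: ρ → (-9,7,6)
river: ρ → (6,5,-10)
river: ρ → (-10,15,1)
river: ρ → (1,15,-10)
river: ρ → (-10,5,6)
ρ-cycle length = 22 (tail of 0 descent steps not counted)

22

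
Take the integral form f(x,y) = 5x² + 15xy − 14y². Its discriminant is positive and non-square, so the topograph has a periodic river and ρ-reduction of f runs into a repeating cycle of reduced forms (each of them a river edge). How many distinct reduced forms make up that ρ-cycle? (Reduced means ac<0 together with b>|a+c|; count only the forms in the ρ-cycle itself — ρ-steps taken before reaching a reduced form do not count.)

D = 505, ⌊√D⌋ = 22
river: ρ → (-14,13,6)
river: ρ → (6,11,-16)
river: ρ → (-16,21,1)
river: ρ → (1,21,-16)
river: ρ → (-16,11,6)
river: ρ → (6,13,-14)
river: ρ → (-14,15,5)
river: ρ → (5,15,-14)
ρ-cycle length = 8 (tail of 0 descent steps not counted)

8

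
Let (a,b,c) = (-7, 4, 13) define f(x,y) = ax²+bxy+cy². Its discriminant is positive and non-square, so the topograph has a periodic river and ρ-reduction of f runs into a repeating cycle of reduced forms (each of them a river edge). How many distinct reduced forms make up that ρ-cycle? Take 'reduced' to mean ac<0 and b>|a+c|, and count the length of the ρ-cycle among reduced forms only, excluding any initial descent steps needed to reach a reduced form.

D = 380, ⌊√D⌋ = 19
descent: ρ → (13,-4,-7)
descent: ρ → (-7,18,2)  [lands on river]
river: ρ → (2,18,-7)
river: ρ → (-7,10,10)
river: ρ → (10,10,-7)
ρ-cycle length = 4 (tail of 2 descent steps not counted)

4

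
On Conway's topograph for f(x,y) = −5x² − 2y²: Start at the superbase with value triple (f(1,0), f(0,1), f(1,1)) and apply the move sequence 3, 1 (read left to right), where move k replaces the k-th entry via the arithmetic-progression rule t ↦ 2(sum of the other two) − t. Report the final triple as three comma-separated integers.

start (-5,-2,-7) = (f(1,0),f(0,1),f(1,1))
replace slot 3: 2·((-5)+(-2)) − (-7) = -7 → (-5,-2,-7)
replace slot 1: 2·((-2)+(-7)) − (-5) = -13 → (-13,-2,-7)

-13,-2,-7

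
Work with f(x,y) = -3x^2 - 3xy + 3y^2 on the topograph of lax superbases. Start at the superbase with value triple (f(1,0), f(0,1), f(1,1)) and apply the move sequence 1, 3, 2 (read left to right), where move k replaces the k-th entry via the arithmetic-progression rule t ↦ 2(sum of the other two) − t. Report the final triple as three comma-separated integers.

start (-3,3,-3) = (f(1,0),f(0,1),f(1,1))
replace slot 1: 2·(3+(-3)) − (-3) = 3 → (3,3,-3)
replace slot 3: 2·(3+3) − (-3) = 15 → (3,3,15)
replace slot 2: 2·(3+15) − 3 = 33 → (3,33,15)

3,33,15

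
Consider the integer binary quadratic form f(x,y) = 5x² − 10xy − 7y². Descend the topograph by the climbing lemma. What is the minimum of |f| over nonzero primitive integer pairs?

descent: ρ → (-7,10,5)  [lands on river]
river: ρ → (5,10,-7)
river: ρ → (-7,4,8)
river: ρ → (8,12,-3)
river: ρ → (-3,12,8)
river: ρ → (8,4,-7)
closes: descent 1, river 6
min |a| on river = 3

3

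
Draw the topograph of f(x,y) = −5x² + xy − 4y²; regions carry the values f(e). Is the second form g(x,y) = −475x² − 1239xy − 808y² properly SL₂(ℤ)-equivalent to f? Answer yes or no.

D₁ = -79, D₂ = -79
f is negative-definite; reduce −f:
−f: flip: (5,-1,4)→(4,1,5)
−f: reduced (well bottom): (4,1,5) with a≤c, −a<b≤a
flip sign back: reduced form of f is (-4,-1,-5)
g is negative-definite; reduce −g:
−g: translate: b→289 (≡1239 mod 950), so (475,1239,808)→(475,289,44)
−g: flip: (475,289,44)→(44,-289,475)
−g: translate: b→-25 (≡-289 mod 88), so (44,-289,475)→(44,-25,4)
−g: flip: (44,-25,4)→(4,25,44)
−g: translate: b→1 (≡25 mod 8), so (4,25,44)→(4,1,5)
−g: reduced (well bottom): (4,1,5) with a≤c, −a<b≤a
flip sign back: reduced form of g is (-4,-1,-5)
reduced forms (-4, -1, -5) vs (-4, -1, -5) ⇒ equivalent

yes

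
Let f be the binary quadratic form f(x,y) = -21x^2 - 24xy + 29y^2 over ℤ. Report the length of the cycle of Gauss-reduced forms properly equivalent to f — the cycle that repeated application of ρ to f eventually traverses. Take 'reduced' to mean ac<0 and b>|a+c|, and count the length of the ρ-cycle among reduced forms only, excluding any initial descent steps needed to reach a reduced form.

D = 3012, ⌊√D⌋ = 54
descent: ρ → (29,24,-21)  [lands on river]
river: ρ → (-21,18,32)
river: ρ → (32,46,-7)
river: ρ → (-7,52,11)
river: ρ → (11,36,-39)
river: ρ → (-39,42,8)
river: ρ → (8,54,-3)
river: ρ → (-3,54,8)
river: ρ → (8,42,-39)
river: ρ → (-39,36,11)
river: ρ → (11,52,-7)
river: ρ → (-7,46,32)
river: ρ → (32,18,-21)
river: ρ → (-21,24,29)
river: ρ → (29,34,-16)
river: ρ → (-16,30,33)
river: ρ → (33,36,-13)
river: ρ → (-13,42,24)
river: ρ → (24,54,-1)
river: ρ → (-1,54,24)
river: ρ → (24,42,-13)
river: ρ → (-13,36,33)
river: ρ → (33,30,-16)
river: ρ → (-16,34,29)
ρ-cycle length = 24 (tail of 1 descent step not counted)

24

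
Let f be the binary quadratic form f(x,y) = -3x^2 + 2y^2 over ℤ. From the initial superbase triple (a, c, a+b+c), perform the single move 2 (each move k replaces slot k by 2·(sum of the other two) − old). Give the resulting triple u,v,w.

start (-3,2,-1) = (f(1,0),f(0,1),f(1,1))
replace slot 2: 2·((-3)+(-1)) − 2 = -10 → (-3,-10,-1)

-3,-10,-1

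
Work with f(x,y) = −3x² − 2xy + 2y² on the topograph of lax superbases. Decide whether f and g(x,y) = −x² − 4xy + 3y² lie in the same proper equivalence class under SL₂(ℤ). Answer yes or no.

D₁ = 28, D₂ = 28
river cycle of f (length 4): (2, 2, -3), (-3, 4, 1), (1, 4, -3), (-3, 2, 2)
river cycle of g (length 4): (3, 4, -1), (-1, 4, 3), (3, 2, -2), (-2, 2, 3)
cycles differ ⇒ inequivalent

no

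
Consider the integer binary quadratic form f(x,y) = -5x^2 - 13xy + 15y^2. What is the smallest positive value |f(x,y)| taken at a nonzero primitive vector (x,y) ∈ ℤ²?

descent: ρ → (15,13,-5)  [lands on river]
river: ρ → (-5,17,9)
river: ρ → (9,19,-3)
river: ρ → (-3,17,15)
closes: descent 1, river 4
min |a| on river = 3

3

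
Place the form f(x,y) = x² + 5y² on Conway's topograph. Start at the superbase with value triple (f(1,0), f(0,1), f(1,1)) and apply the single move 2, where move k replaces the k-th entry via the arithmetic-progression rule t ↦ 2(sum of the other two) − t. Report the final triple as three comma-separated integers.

start (1,5,6) = (f(1,0),f(0,1),f(1,1))
replace slot 2: 2·(1+6) − 5 = 9 → (1,9,6)

1,9,6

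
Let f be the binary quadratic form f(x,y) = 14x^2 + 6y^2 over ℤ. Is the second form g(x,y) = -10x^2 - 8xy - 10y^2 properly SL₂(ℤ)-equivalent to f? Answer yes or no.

D₁ = -336, D₂ = -336
f: flip: (14,0,6)→(6,0,14)
f: reduced (well bottom): (6,0,14) with a≤c, −a<b≤a
g is negative-definite; reduce −g:
−g: reduced (well bottom): (10,8,10) with a≤c, −a<b≤a
flip sign back: reduced form of g is (-10,-8,-10)
reduced forms (6, 0, 14) vs (-10, -8, -10) ⇒ inequivalent

no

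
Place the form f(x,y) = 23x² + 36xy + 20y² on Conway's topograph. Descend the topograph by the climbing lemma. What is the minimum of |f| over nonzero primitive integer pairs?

translate: b→-10 (≡36 mod 46), so (23,36,20)→(23,-10,7)
flip: (23,-10,7)→(7,10,23)
translate: b→-4 (≡10 mod 14), so (7,10,23)→(7,-4,20)
reduced (well bottom): (7,-4,20) with a≤c, −a<b≤a
well minimum = a = 7

7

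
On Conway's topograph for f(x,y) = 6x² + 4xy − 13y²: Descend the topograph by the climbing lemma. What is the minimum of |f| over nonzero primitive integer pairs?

descent: ρ → (-13,-4,6)
descent: ρ → (6,16,-3)  [lands on river]
river: ρ → (-3,14,11)
river: ρ → (11,8,-6)
river: ρ → (-6,16,3)
river: ρ → (3,14,-11)
river: ρ → (-11,8,6)
closes: descent 2, river 6
min |a| on river = 3

3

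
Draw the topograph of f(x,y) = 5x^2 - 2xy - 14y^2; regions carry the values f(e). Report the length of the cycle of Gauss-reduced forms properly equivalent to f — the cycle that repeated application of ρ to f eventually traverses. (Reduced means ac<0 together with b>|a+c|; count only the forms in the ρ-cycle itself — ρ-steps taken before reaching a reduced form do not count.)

D = 284, ⌊√D⌋ = 16
descent: ρ → (-14,2,5)
descent: ρ → (5,8,-11)  [lands on river]
river: ρ → (-11,14,2)
river: ρ → (2,14,-11)
river: ρ → (-11,8,5)
river: ρ → (5,12,-7)
river: ρ → (-7,16,1)
river: ρ → (1,16,-7)
river: ρ → (-7,12,5)
ρ-cycle length = 8 (tail of 2 descent steps not counted)

8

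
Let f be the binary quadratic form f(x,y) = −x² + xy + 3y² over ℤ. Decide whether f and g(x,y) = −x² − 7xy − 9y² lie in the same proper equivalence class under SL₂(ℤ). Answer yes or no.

D₁ = 13, D₂ = 13
river cycle of f (length 2): (-1, 3, 1), (1, 3, -1)
river cycle of g (length 2): (-1, 3, 1), (1, 3, -1)
cycles coincide ⇒ equivalent

yes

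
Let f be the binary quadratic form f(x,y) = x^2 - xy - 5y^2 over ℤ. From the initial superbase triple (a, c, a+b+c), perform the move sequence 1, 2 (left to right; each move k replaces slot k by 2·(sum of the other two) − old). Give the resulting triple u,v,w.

start (1,-5,-5) = (f(1,0),f(0,1),f(1,1))
replace slot 1: 2·((-5)+(-5)) − 1 = -21 → (-21,-5,-5)
replace slot 2: 2·((-21)+(-5)) − (-5) = -47 → (-21,-47,-5)

-21,-47,-5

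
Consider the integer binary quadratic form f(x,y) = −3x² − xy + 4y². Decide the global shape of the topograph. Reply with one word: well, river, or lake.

D = b²−4ac = (-1)² − 4·(-3)·4 = 49
D = 7² is a perfect square ⇒ form factors over ℤ ⇒ lakes

lake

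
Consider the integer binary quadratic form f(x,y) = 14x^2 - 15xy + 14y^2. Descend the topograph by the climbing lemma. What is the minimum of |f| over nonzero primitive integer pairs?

translate: b→13 (≡-15 mod 28), so (14,-15,14)→(14,13,13)
flip: (14,13,13)→(13,-13,14)
translate: b→13 (≡-13 mod 26), so (13,-13,14)→(13,13,14)
reduced (well bottom): (13,13,14) with a≤c, −a<b≤a
well minimum = a = 13

13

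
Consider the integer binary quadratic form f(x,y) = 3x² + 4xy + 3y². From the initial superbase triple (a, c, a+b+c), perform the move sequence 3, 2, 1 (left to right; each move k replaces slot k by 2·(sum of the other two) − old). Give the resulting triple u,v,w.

start (3,3,10) = (f(1,0),f(0,1),f(1,1))
replace slot 3: 2·(3+3) − 10 = 2 → (3,3,2)
replace slot 2: 2·(3+2) − 3 = 7 → (3,7,2)
replace slot 1: 2·(7+2) − 3 = 15 → (15,7,2)

15,7,2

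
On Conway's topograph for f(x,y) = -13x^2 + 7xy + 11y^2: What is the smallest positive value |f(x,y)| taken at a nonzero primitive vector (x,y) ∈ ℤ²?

river: ρ → (11,15,-9)
river: ρ → (-9,21,5)
river: ρ → (5,19,-13)
river: ρ → (-13,7,11)
closes: descent 0, river 4
min |a| on river = 5

5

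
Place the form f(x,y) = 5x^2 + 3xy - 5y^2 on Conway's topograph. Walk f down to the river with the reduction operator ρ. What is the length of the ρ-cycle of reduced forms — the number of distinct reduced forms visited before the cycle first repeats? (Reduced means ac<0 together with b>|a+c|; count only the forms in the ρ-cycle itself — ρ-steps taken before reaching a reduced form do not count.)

D = 109, ⌊√D⌋ = 10
river: ρ → (-5,7,3)
river: ρ → (3,5,-7)
river: ρ → (-7,9,1)
river: ρ → (1,9,-7)
river: ρ → (-7,5,3)
river: ρ → (3,7,-5)
river: ρ → (-5,3,5)
river: ρ → (5,7,-3)
river: ρ → (-3,5,7)
river: ρ → (7,9,-1)
river: ρ → (-1,9,7)
river: ρ → (7,5,-3)
river: ρ → (-3,7,5)
river: ρ → (5,3,-5)
ρ-cycle length = 14 (tail of 0 descent steps not counted)

14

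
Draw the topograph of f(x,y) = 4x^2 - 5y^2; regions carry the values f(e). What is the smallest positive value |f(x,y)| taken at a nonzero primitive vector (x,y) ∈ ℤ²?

descent: ρ → (-5,0,4)
descent: ρ → (4,8,-1)  [lands on river]
river: ρ → (-1,8,4)
closes: descent 2, river 2
min |a| on river = 1

1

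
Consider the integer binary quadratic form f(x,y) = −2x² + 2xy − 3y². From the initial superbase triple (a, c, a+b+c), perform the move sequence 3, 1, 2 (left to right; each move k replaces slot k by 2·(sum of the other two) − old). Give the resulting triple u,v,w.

start (-2,-3,-3) = (f(1,0),f(0,1),f(1,1))
replace slot 3: 2·((-2)+(-3)) − (-3) = -7 → (-2,-3,-7)
replace slot 1: 2·((-3)+(-7)) − (-2) = -18 → (-18,-3,-7)
replace slot 2: 2·((-18)+(-7)) − (-3) = -47 → (-18,-47,-7)

-18,-47,-7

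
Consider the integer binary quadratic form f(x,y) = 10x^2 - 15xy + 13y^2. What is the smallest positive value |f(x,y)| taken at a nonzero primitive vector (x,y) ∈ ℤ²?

translate: b→5 (≡-15 mod 20), so (10,-15,13)→(10,5,8)
flip: (10,5,8)→(8,-5,10)
reduced (well bottom): (8,-5,10) with a≤c, −a<b≤a
well minimum = a = 8

8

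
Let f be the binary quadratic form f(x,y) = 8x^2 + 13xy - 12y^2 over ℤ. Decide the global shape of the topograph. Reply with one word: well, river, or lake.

D = b²−4ac = 13² − 4·8·(-12) = 553
D > 0 non-square ⇒ indefinite ⇒ periodic river

river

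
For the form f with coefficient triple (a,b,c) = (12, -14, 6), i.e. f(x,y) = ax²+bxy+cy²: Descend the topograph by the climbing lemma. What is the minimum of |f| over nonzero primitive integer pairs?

translate: b→10 (≡-14 mod 24), so (12,-14,6)→(12,10,4)
flip: (12,10,4)→(4,-10,12)
translate: b→-2 (≡-10 mod 8), so (4,-10,12)→(4,-2,6)
reduced (well bottom): (4,-2,6) with a≤c, −a<b≤a
well minimum = a = 4

4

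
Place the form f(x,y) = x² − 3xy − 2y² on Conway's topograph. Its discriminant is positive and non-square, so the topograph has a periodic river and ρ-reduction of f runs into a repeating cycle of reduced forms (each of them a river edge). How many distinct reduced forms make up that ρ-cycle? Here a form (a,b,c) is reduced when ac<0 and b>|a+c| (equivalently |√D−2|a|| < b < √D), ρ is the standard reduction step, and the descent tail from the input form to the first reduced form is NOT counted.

D = 17, ⌊√D⌋ = 4
descent: ρ → (-2,3,1)  [lands on river]
river: ρ → (1,3,-2)
river: ρ → (-2,1,2)
river: ρ → (2,3,-1)
river: ρ → (-1,3,2)
river: ρ → (2,1,-2)
ρ-cycle length = 6 (tail of 1 descent step not counted)

6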